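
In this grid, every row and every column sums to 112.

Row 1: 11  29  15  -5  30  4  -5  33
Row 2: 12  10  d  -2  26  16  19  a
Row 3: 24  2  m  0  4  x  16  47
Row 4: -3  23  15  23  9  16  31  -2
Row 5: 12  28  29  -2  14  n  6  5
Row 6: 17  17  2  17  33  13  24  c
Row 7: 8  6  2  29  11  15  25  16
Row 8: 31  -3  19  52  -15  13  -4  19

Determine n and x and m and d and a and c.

n = 20, x = 15, m = 4, d = 26, a = 5, c = -11

Row 6: 17 + 17 + 2 + 17 + 33 + 13 + 24 = 123, so its missing entry is 112 − 123 = -11.
Row 5: 12 + 28 + 29 − 2 + 14 + 6 + 5 = 92, so its missing entry is 112 − 92 = 20.
Column 8: 33 + 47 − 2 + 5 − 11 + 16 + 19 = 107, so its missing entry is 112 − 107 = 5.
Row 2: 12 + 10 − 2 + 26 + 16 + 19 + 5 = 86, so its missing entry is 112 − 86 = 26.
Column 3: 15 + 26 + 15 + 29 + 2 + 2 + 19 = 108, so its missing entry is 112 − 108 = 4.
Row 3: 24 + 2 + 4 + 0 + 4 + 16 + 47 = 97, so its missing entry is 112 − 97 = 15.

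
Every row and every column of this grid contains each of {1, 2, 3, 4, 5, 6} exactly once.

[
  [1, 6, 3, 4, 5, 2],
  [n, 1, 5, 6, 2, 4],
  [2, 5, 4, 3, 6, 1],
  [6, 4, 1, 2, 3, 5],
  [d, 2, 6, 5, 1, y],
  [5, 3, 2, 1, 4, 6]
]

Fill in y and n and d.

y = 3, n = 3, d = 4

Cell (2,1): row 2 already has {1, 2, 4, 5, 6} → 3.
Cell (5,6): column 6 already has {1, 2, 4, 5, 6} → 3.
Cell (5,1): row 5 already has {1, 2, 3, 5, 6} → 4.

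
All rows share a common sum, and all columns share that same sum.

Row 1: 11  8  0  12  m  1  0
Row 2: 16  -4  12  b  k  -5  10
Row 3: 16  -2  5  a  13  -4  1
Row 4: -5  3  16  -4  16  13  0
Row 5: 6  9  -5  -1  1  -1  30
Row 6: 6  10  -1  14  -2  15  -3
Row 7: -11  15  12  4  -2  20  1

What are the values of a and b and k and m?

a = 10, b = 4, k = 6, m = 7

Rows 4 and 5 both sum to 39, so that's the common total.
The known cells in row 3 total 29, leaving 39 − 29 = 10 for the blank.
The known cells in column 4 total 35, leaving 39 − 35 = 4 for the blank.
The known cells in row 2 total 33, leaving 39 − 33 = 6 for the blank.
The known cells in row 1 total 32, leaving 39 − 32 = 7 for the blank.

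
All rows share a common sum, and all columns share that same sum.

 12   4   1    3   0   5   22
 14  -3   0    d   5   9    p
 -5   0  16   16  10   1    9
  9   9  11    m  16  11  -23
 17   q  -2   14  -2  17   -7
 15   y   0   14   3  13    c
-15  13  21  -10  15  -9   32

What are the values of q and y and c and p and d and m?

q = 10, y = 14, c = -12, p = 26, d = -4, m = 14

Rows 1 and 3 both sum to 47, so that's the common total.
Row 4: 9 + 9 + 11 + 16 + 11 − 23 = 33, so its missing entry is 47 − 33 = 14.
Column 4: 3 + 16 + 14 + 14 + 14 − 10 = 51, so its missing entry is 47 − 51 = -4.
Row 2: 14 − 3 + 0 − 4 + 5 + 9 = 21, so its missing entry is 47 − 21 = 26.
Column 7: 22 + 26 + 9 − 23 − 7 + 32 = 59, so its missing entry is 47 − 59 = -12.
Row 6: 15 + 0 + 14 + 3 + 13 − 12 = 33, so its missing entry is 47 − 33 = 14.
Row 5: 17 − 2 + 14 − 2 + 17 − 7 = 37, so its missing entry is 47 − 37 = 10.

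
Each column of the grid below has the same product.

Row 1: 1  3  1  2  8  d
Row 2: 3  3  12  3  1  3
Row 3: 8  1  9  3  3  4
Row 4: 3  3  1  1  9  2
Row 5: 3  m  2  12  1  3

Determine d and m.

Columns 3 and 5 each multiply to 216, so every column has product 216.
Column 6: 3×4×2×3 = 72, so the missing entry is 216 ÷ 72 = 3.
Column 2: 3×3×1×3 = 27, so the missing entry is 216 ÷ 27 = 8.

d = 3, m = 8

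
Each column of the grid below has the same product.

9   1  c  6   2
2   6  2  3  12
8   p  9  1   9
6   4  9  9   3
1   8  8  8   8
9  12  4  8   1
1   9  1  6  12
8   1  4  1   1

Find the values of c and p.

Columns 1 and 5 each multiply to 62208, so every column has product 62208.
Column 3: 2×9×9×8×4×1×4 = 20736, so the missing entry is 62208 ÷ 20736 = 3.
Column 2: 1×6×4×8×12×9×1 = 20736, so the missing entry is 62208 ÷ 20736 = 3.

c = 3, p = 3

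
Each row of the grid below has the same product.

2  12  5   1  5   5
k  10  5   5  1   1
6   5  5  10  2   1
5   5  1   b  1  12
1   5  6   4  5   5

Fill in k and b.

k = 12, b = 10

Rows 1 and 5 each multiply to 3000, so every row has product 3000.
Row 2: 10×5×5×1×1 = 250, so the missing entry is 3000 ÷ 250 = 12.
Row 4: 5×5×1×1×12 = 300, so the missing entry is 3000 ÷ 300 = 10.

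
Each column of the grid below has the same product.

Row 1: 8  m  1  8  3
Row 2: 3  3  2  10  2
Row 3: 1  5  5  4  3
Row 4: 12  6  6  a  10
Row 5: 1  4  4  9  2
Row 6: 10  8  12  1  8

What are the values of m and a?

Columns 1 and 5 each multiply to 2880, so every column has product 2880.
Column 2: 3×5×6×4×8 = 2880, so the missing entry is 2880 ÷ 2880 = 1.
Column 4: 8×10×4×9×1 = 2880, so the missing entry is 2880 ÷ 2880 = 1.

m = 1, a = 1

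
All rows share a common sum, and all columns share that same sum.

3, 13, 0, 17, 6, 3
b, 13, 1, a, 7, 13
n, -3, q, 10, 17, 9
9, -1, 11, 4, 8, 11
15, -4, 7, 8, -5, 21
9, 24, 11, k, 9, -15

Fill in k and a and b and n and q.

k = 4, a = -1, b = 9, n = -3, q = 12

Rows 1 and 4 both sum to 42, so that's the common total.
Column 3: 0 + 1 + 11 + 7 + 11 = 30, so its missing entry is 42 − 30 = 12.
Row 3: -3 + 12 + 10 + 17 + 9 = 45, so its missing entry is 42 − 45 = -3.
Column 1: 3 − 3 + 9 + 15 + 9 = 33, so its missing entry is 42 − 33 = 9.
Row 6: 9 + 24 + 11 + 9 − 15 = 38, so its missing entry is 42 − 38 = 4.
Row 2: 9 + 13 + 1 + 7 + 13 = 43, so its missing entry is 42 − 43 = -1.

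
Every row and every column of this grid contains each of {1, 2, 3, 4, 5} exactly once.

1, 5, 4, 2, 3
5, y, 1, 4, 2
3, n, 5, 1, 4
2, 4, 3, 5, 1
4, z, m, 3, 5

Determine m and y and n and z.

m = 2, y = 3, n = 2, z = 1

At (row 2, col 2): row 2 already has {1, 2, 4, 5}, so the value is 3.
Cell (3,2): row 3 already has {1, 3, 4, 5} → 2.
At (row 5, col 2): column 2 already has {2, 3, 4, 5}, so the value is 1.
For row 5, column 3: row 5 already has {1, 3, 4, 5}; that leaves 2.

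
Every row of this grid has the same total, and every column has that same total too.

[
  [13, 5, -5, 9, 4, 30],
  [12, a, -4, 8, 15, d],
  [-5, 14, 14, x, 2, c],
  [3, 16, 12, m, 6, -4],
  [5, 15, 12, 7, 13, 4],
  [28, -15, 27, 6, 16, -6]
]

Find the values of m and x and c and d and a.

Rows 1 and 5 both sum to 56, so that's the common total.
Column 2 has 5 + 14 + 16 + 15 − 15 = 35; the blank must be 56 − 35 = 21.
Row 2 has 12 + 21 − 4 + 8 + 15 = 52; the blank must be 56 − 52 = 4.
Row 4 has 3 + 16 + 12 + 6 − 4 = 33; the blank must be 56 − 33 = 23.
Column 4 has 9 + 8 + 23 + 7 + 6 = 53; the blank must be 56 − 53 = 3.
Row 3 has -5 + 14 + 14 + 3 + 2 = 28; the blank must be 56 − 28 = 28.

m = 23, x = 3, c = 28, d = 4, a = 21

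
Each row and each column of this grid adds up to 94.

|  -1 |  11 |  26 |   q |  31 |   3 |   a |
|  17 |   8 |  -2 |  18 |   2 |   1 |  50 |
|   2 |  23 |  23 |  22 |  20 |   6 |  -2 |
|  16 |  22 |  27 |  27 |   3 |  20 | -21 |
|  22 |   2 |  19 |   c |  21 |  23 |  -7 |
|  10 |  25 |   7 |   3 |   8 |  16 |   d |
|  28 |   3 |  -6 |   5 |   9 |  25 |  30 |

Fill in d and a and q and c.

Row 5: 22 + 2 + 19 + 21 + 23 − 7 = 80, so its missing entry is 94 − 80 = 14.
Column 4: 18 + 22 + 27 + 14 + 3 + 5 = 89, so its missing entry is 94 − 89 = 5.
Row 6: 10 + 25 + 7 + 3 + 8 + 16 = 69, so its missing entry is 94 − 69 = 25.
Row 1: -1 + 11 + 26 + 5 + 31 + 3 = 75, so its missing entry is 94 − 75 = 19.

d = 25, a = 19, q = 5, c = 14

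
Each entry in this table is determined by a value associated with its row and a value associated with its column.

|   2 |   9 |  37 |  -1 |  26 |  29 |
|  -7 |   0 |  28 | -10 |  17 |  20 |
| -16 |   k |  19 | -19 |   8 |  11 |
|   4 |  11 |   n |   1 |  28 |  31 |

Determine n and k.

n = 39, k = -9

The difference between any two rows is the same in every column — this is an addition table with the headers hidden.
Row 4 minus row 1 is 4 − 2 = 2, so its entry in column 3 is 37 + 2 = 39.
Row 3 minus row 1 is -16 − 2 = -18, so its entry in column 2 is 9 + (-18) = -9.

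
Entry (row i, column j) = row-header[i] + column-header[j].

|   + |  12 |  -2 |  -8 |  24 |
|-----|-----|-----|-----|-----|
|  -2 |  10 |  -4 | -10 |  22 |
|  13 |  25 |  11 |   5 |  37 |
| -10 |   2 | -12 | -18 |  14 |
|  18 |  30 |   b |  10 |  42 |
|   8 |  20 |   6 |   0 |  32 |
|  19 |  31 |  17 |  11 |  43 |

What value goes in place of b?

18 + (-2) = 16.

16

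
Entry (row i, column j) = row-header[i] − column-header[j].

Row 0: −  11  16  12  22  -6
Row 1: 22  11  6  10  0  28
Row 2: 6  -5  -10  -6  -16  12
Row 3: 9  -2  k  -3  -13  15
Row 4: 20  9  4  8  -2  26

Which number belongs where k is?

-7

9 − 16 = -7.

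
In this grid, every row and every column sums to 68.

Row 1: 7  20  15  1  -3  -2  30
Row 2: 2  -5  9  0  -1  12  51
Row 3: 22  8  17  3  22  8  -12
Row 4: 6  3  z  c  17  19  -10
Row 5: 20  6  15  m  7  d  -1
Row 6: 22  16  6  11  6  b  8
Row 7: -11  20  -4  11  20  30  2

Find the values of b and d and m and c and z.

b = -1, d = 2, m = 19, c = 23, z = 10

Row 6 has 22 + 16 + 6 + 11 + 6 + 8 = 69; the blank must be 68 − 69 = -1.
Column 6 has -2 + 12 + 8 + 19 − 1 + 30 = 66; the blank must be 68 − 66 = 2.
Row 5 has 20 + 6 + 15 + 7 + 2 − 1 = 49; the blank must be 68 − 49 = 19.
Column 4 has 1 + 0 + 3 + 19 + 11 + 11 = 45; the blank must be 68 − 45 = 23.
Row 4 has 6 + 3 + 23 + 17 + 19 − 10 = 58; the blank must be 68 − 58 = 10.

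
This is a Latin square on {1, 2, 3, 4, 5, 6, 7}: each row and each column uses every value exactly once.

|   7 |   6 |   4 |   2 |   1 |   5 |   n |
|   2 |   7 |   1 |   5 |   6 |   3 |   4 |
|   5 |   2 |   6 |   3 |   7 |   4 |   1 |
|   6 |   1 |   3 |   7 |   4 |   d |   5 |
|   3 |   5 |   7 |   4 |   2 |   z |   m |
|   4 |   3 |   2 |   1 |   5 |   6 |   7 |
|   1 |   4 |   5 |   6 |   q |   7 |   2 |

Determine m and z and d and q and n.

For row 7, column 5: row 7 already has {1, 2, 4, 5, 6, 7}; that leaves 3.
For row 1, column 7: row 1 already has {1, 2, 4, 5, 6, 7}; that leaves 3.
Cell (5,7): column 7 already has {1, 2, 3, 4, 5, 7} → 6.
Cell (5,6): row 5 already has {2, 3, 4, 5, 6, 7} → 1.
Cell (4,6): row 4 already has {1, 3, 4, 5, 6, 7} → 2.

m = 6, z = 1, d = 2, q = 3, n = 3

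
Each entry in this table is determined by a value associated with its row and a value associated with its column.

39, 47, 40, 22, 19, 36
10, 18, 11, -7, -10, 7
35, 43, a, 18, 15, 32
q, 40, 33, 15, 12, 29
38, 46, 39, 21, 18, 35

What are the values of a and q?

a = 36, q = 32

The difference between any two rows is the same in every column — this is an addition table with the headers hidden.
Row 3 minus row 1 is 32 − 36 = -4, so its entry in column 3 is 40 + (-4) = 36.
Row 4 minus row 1 is 29 − 36 = -7, so its entry in column 1 is 39 + (-7) = 32.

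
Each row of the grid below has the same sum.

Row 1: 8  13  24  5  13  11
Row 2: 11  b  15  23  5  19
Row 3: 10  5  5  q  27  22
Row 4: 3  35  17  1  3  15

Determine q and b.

q = 5, b = 1

Row 1 sums to 74 and so does row 4; that's the common total.
In row 3 the known cells total 69, leaving 74 − 69 = 5.
In row 2 the known cells total 73, leaving 74 − 73 = 1.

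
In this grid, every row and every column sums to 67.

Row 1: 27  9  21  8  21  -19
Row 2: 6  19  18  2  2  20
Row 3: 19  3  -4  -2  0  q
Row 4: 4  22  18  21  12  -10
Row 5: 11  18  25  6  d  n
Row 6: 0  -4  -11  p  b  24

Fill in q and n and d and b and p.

q = 51, n = 1, d = 6, b = 26, p = 32

Column 4 has 8 + 2 − 2 + 21 + 6 = 35; the blank must be 67 − 35 = 32.
Row 6 has 0 − 4 − 11 + 32 + 24 = 41; the blank must be 67 − 41 = 26.
Column 5 has 21 + 2 + 0 + 12 + 26 = 61; the blank must be 67 − 61 = 6.
Row 5 has 11 + 18 + 25 + 6 + 6 = 66; the blank must be 67 − 66 = 1.
Row 3 has 19 + 3 − 4 − 2 + 0 = 16; the blank must be 67 − 16 = 51.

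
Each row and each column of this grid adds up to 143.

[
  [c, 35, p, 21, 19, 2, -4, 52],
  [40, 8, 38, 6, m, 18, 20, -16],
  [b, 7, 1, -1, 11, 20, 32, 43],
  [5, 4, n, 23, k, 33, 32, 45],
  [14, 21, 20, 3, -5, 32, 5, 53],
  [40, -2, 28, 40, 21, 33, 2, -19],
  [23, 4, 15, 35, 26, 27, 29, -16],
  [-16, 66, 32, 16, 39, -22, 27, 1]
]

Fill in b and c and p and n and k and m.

Row 3: 7 + 1 − 1 + 11 + 20 + 32 + 43 = 113, so its missing entry is 143 − 113 = 30.
Column 1: 40 + 30 + 5 + 14 + 40 + 23 − 16 = 136, so its missing entry is 143 − 136 = 7.
Row 2: 40 + 8 + 38 + 6 + 18 + 20 − 16 = 114, so its missing entry is 143 − 114 = 29.
Column 5: 19 + 29 + 11 − 5 + 21 + 26 + 39 = 140, so its missing entry is 143 − 140 = 3.
Row 1: 7 + 35 + 21 + 19 + 2 − 4 + 52 = 132, so its missing entry is 143 − 132 = 11.
Row 4: 5 + 4 + 23 + 3 + 33 + 32 + 45 = 145, so its missing entry is 143 − 145 = -2.

b = 30, c = 7, p = 11, n = -2, k = 3, m = 29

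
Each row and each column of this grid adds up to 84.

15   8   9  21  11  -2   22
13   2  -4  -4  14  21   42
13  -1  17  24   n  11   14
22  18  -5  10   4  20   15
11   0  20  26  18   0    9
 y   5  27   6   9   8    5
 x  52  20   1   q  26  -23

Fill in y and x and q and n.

Row 3 has 13 − 1 + 17 + 24 + 11 + 14 = 78; the blank must be 84 − 78 = 6.
Row 6 has 5 + 27 + 6 + 9 + 8 + 5 = 60; the blank must be 84 − 60 = 24.
Column 5 has 11 + 14 + 6 + 4 + 18 + 9 = 62; the blank must be 84 − 62 = 22.
Row 7 has 52 + 20 + 1 + 22 + 26 − 23 = 98; the blank must be 84 − 98 = -14.

y = 24, x = -14, q = 22, n = 6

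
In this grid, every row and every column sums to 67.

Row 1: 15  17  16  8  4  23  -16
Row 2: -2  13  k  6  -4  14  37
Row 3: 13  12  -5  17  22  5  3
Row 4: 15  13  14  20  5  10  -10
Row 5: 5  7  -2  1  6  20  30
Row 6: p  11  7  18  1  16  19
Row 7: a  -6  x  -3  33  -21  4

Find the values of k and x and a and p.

k = 3, x = 34, a = 26, p = -5

The known cells in row 2 total 64, leaving 67 − 64 = 3 for the blank.
The known cells in column 3 total 33, leaving 67 − 33 = 34 for the blank.
The known cells in row 6 total 72, leaving 67 − 72 = -5 for the blank.
The known cells in row 7 total 41, leaving 67 − 41 = 26 for the blank.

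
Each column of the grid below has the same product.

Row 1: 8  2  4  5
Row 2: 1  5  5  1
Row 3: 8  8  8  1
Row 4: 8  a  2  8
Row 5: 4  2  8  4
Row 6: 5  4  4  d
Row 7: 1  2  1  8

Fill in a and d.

a = 8, d = 8

Columns 1 and 3 each multiply to 10240, so every column has product 10240.
Column 2: 2×5×8×2×4×2 = 1280, so the missing entry is 10240 ÷ 1280 = 8.
Column 4: 5×1×1×8×4×8 = 1280, so the missing entry is 10240 ÷ 1280 = 8.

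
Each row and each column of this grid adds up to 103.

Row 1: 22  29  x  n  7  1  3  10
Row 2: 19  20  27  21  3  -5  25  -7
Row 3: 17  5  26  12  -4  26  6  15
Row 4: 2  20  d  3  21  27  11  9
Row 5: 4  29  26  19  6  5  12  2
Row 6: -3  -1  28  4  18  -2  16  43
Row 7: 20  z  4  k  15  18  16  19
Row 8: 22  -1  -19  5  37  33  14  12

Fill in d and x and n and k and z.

d = 10, x = 1, n = 30, k = 9, z = 2

Column 2 has 29 + 20 + 5 + 20 + 29 − 1 − 1 = 101; the blank must be 103 − 101 = 2.
Row 4 has 2 + 20 + 3 + 21 + 27 + 11 + 9 = 93; the blank must be 103 − 93 = 10.
Column 3 has 27 + 26 + 10 + 26 + 28 + 4 − 19 = 102; the blank must be 103 − 102 = 1.
Row 1 has 22 + 29 + 1 + 7 + 1 + 3 + 10 = 73; the blank must be 103 − 73 = 30.
Row 7 has 20 + 2 + 4 + 15 + 18 + 16 + 19 = 94; the blank must be 103 − 94 = 9.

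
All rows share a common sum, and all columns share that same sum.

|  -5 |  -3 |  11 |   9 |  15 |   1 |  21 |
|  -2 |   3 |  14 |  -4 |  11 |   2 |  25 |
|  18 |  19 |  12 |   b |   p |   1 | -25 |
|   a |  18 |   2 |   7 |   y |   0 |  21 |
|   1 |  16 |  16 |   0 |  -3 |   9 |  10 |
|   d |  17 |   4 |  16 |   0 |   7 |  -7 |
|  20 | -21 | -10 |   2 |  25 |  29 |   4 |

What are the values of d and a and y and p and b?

Rows 1 and 2 both sum to 49, so that's the common total.
The known cells in column 4 total 30, leaving 49 − 30 = 19 for the blank.
The known cells in row 3 total 44, leaving 49 − 44 = 5 for the blank.
The known cells in column 5 total 53, leaving 49 − 53 = -4 for the blank.
The known cells in row 4 total 44, leaving 49 − 44 = 5 for the blank.
The known cells in row 6 total 37, leaving 49 − 37 = 12 for the blank.

d = 12, a = 5, y = -4, p = 5, b = 19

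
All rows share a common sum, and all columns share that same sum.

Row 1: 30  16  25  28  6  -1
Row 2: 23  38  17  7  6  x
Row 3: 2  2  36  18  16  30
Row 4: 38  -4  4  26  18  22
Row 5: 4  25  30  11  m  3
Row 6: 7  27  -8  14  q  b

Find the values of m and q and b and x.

m = 31, q = 27, b = 37, x = 13

Rows 1 and 3 both sum to 104, so that's the common total.
Row 5 has 4 + 25 + 30 + 11 + 3 = 73; the blank must be 104 − 73 = 31.
Column 5 has 6 + 6 + 16 + 18 + 31 = 77; the blank must be 104 − 77 = 27.
Row 6 has 7 + 27 − 8 + 14 + 27 = 67; the blank must be 104 − 67 = 37.
Row 2 has 23 + 38 + 17 + 7 + 6 = 91; the blank must be 104 − 91 = 13.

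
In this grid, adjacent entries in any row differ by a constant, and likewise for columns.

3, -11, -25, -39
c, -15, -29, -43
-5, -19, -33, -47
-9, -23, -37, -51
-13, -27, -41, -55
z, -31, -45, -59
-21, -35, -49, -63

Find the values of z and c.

z = -17, c = -1

Along each row the entries change by -14 per step; down each column they change by -4.
Row 6: from -31 at column 2, stepping by -14 to column 1 gives -17.
Row 2: from -15 at column 2, stepping by -14 to column 1 gives -1.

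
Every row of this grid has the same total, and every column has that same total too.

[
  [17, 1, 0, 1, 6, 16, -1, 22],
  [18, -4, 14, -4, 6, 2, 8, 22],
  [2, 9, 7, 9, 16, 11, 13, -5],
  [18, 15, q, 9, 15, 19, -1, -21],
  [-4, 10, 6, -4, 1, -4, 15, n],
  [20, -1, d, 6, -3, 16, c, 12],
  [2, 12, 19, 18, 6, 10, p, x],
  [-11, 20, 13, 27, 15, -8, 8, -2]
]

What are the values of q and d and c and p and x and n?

Rows 1 and 2 both sum to 62, so that's the common total.
The known cells in row 4 total 54, leaving 62 − 54 = 8 for the blank.
The known cells in row 5 total 20, leaving 62 − 20 = 42 for the blank.
The known cells in column 8 total 70, leaving 62 − 70 = -8 for the blank.
The known cells in row 7 total 59, leaving 62 − 59 = 3 for the blank.
The known cells in column 7 total 45, leaving 62 − 45 = 17 for the blank.
The known cells in row 6 total 67, leaving 62 − 67 = -5 for the blank.

q = 8, d = -5, c = 17, p = 3, x = -8, n = 42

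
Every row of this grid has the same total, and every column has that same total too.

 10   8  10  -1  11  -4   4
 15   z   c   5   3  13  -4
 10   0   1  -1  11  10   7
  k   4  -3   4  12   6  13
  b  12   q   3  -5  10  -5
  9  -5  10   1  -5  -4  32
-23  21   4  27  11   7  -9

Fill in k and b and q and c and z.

k = 2, b = 15, q = 8, c = 8, z = -2

Rows 1 and 3 both sum to 38, so that's the common total.
Column 2: 8 + 0 + 4 + 12 − 5 + 21 = 40, so its missing entry is 38 − 40 = -2.
Row 2: 15 − 2 + 5 + 3 + 13 − 4 = 30, so its missing entry is 38 − 30 = 8.
Column 3: 10 + 8 + 1 − 3 + 10 + 4 = 30, so its missing entry is 38 − 30 = 8.
Row 5: 12 + 8 + 3 − 5 + 10 − 5 = 23, so its missing entry is 38 − 23 = 15.
Row 4: 4 − 3 + 4 + 12 + 6 + 13 = 36, so its missing entry is 38 − 36 = 2.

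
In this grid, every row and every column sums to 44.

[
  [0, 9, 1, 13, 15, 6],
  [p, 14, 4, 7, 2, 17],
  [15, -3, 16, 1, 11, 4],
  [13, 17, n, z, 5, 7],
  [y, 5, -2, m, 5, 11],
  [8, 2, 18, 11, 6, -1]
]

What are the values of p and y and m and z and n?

p = 0, y = 8, m = 17, z = -5, n = 7

Row 2: 14 + 4 + 7 + 2 + 17 = 44, so its missing entry is 44 − 44 = 0.
Column 1: 0 + 0 + 15 + 13 + 8 = 36, so its missing entry is 44 − 36 = 8.
Row 5: 8 + 5 − 2 + 5 + 11 = 27, so its missing entry is 44 − 27 = 17.
Column 4: 13 + 7 + 1 + 17 + 11 = 49, so its missing entry is 44 − 49 = -5.
Row 4: 13 + 17 − 5 + 5 + 7 = 37, so its missing entry is 44 − 37 = 7.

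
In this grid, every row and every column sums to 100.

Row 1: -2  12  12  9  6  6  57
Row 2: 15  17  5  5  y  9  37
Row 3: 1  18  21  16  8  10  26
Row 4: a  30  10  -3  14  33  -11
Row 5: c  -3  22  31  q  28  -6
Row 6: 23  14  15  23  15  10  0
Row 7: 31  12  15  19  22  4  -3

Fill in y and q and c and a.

The known cells in row 2 total 88, leaving 100 − 88 = 12 for the blank.
The known cells in column 5 total 77, leaving 100 − 77 = 23 for the blank.
The known cells in row 5 total 95, leaving 100 − 95 = 5 for the blank.
The known cells in row 4 total 73, leaving 100 − 73 = 27 for the blank.

y = 12, q = 23, c = 5, a = 27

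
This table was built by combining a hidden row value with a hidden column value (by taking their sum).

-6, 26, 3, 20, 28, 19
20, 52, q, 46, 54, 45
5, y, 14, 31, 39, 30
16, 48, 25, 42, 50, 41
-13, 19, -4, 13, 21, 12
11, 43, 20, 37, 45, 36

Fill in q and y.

The difference between any two rows is the same in every column — this is an addition table with the headers hidden.
Row 2 minus row 1 is 54 − 28 = 26, so its entry in column 3 is 3 + 26 = 29.
Row 3 minus row 1 is 39 − 28 = 11, so its entry in column 2 is 26 + 11 = 37.

q = 29, y = 37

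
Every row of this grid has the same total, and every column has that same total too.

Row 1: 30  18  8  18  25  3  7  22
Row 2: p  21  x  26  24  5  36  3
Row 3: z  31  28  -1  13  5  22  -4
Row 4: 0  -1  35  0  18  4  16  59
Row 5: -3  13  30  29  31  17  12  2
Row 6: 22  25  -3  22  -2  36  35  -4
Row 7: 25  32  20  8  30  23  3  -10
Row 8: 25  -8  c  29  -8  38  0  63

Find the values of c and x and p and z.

Rows 1 and 4 both sum to 131, so that's the common total.
Row 3: 31 + 28 − 1 + 13 + 5 + 22 − 4 = 94, so its missing entry is 131 − 94 = 37.
Column 1: 30 + 37 + 0 − 3 + 22 + 25 + 25 = 136, so its missing entry is 131 − 136 = -5.
Row 2: -5 + 21 + 26 + 24 + 5 + 36 + 3 = 110, so its missing entry is 131 − 110 = 21.
Row 8: 25 − 8 + 29 − 8 + 38 + 0 + 63 = 139, so its missing entry is 131 − 139 = -8.

c = -8, x = 21, p = -5, z = 37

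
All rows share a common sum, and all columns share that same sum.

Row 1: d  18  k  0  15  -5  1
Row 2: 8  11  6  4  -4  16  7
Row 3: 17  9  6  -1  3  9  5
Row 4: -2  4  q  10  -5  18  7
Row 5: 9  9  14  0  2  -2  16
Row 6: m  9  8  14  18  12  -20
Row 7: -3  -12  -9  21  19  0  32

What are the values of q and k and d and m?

q = 16, k = 7, d = 12, m = 7

Rows 2 and 3 both sum to 48, so that's the common total.
Row 4: -2 + 4 + 10 − 5 + 18 + 7 = 32, so its missing entry is 48 − 32 = 16.
Row 6: 9 + 8 + 14 + 18 + 12 − 20 = 41, so its missing entry is 48 − 41 = 7.
Column 1: 8 + 17 − 2 + 9 + 7 − 3 = 36, so its missing entry is 48 − 36 = 12.
Row 1: 12 + 18 + 0 + 15 − 5 + 1 = 41, so its missing entry is 48 − 41 = 7.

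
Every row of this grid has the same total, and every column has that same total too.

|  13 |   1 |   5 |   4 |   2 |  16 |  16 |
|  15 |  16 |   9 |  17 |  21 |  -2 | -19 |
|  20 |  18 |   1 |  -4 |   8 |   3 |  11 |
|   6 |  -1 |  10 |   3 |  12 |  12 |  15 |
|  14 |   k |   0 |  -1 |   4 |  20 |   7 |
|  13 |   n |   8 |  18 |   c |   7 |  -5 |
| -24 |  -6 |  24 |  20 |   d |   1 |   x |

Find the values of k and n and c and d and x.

Rows 1 and 2 both sum to 57, so that's the common total.
The known cells in column 7 total 25, leaving 57 − 25 = 32 for the blank.
The known cells in row 7 total 47, leaving 57 − 47 = 10 for the blank.
The known cells in column 5 total 57, leaving 57 − 57 = 0 for the blank.
The known cells in row 6 total 41, leaving 57 − 41 = 16 for the blank.
The known cells in row 5 total 44, leaving 57 − 44 = 13 for the blank.

k = 13, n = 16, c = 0, d = 10, x = 32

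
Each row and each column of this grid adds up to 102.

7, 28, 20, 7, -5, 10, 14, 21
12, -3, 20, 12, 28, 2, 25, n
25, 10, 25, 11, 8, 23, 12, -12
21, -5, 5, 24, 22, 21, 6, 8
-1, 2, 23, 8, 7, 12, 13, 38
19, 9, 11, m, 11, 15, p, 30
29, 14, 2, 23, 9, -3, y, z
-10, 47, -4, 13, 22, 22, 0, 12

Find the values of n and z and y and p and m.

n = 6, z = -1, y = 29, p = 3, m = 4

The known cells in column 4 total 98, leaving 102 − 98 = 4 for the blank.
The known cells in row 2 total 96, leaving 102 − 96 = 6 for the blank.
The known cells in column 8 total 103, leaving 102 − 103 = -1 for the blank.
The known cells in row 6 total 99, leaving 102 − 99 = 3 for the blank.
The known cells in row 7 total 73, leaving 102 − 73 = 29 for the blank.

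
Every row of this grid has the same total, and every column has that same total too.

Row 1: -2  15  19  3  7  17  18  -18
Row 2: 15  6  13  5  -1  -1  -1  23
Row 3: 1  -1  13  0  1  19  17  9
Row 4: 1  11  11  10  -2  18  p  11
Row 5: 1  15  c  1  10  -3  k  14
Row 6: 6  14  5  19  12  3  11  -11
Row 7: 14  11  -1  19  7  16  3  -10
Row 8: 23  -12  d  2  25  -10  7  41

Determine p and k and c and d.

p = -1, k = 5, c = 16, d = -17

Rows 1 and 2 both sum to 59, so that's the common total.
Row 8 has 23 − 12 + 2 + 25 − 10 + 7 + 41 = 76; the blank must be 59 − 76 = -17.
Column 3 has 19 + 13 + 13 + 11 + 5 − 1 − 17 = 43; the blank must be 59 − 43 = 16.
Row 5 has 1 + 15 + 16 + 1 + 10 − 3 + 14 = 54; the blank must be 59 − 54 = 5.
Row 4 has 1 + 11 + 11 + 10 − 2 + 18 + 11 = 60; the blank must be 59 − 60 = -1.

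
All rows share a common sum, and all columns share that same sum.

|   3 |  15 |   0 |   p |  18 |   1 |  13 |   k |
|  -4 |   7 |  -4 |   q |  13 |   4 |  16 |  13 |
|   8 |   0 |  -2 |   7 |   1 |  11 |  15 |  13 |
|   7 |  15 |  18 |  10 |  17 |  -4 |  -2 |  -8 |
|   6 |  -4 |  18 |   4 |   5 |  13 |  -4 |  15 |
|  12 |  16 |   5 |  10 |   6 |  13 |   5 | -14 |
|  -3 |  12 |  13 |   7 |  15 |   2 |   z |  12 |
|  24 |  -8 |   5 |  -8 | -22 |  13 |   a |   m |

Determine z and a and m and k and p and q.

z = -5, a = 15, m = 34, k = -12, p = 15, q = 8

Rows 3 and 4 both sum to 53, so that's the common total.
The known cells in row 7 total 58, leaving 53 − 58 = -5 for the blank.
The known cells in column 7 total 38, leaving 53 − 38 = 15 for the blank.
The known cells in row 8 total 19, leaving 53 − 19 = 34 for the blank.
The known cells in column 8 total 65, leaving 53 − 65 = -12 for the blank.
The known cells in row 1 total 38, leaving 53 − 38 = 15 for the blank.
The known cells in row 2 total 45, leaving 53 − 45 = 8 for the blank.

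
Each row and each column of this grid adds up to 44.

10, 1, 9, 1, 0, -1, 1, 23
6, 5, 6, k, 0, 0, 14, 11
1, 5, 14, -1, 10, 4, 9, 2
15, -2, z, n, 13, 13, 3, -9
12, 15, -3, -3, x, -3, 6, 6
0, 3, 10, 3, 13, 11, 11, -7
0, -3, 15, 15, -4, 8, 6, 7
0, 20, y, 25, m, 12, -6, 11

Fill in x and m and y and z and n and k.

x = 14, m = -2, y = -16, z = 9, n = 2, k = 2

The known cells in row 5 total 30, leaving 44 − 30 = 14 for the blank.
The known cells in column 5 total 46, leaving 44 − 46 = -2 for the blank.
The known cells in row 8 total 60, leaving 44 − 60 = -16 for the blank.
The known cells in column 3 total 35, leaving 44 − 35 = 9 for the blank.
The known cells in row 4 total 42, leaving 44 − 42 = 2 for the blank.
The known cells in row 2 total 42, leaving 44 − 42 = 2 for the blank.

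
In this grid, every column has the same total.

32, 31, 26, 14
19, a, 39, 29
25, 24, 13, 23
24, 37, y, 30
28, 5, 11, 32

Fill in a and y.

The complete columns each total 128.
Column 2 is missing 128 − 97 = 31 (since 31 + 24 + 37 + 5 = 97).
Column 3 is missing 128 − 89 = 39 (since 26 + 39 + 13 + 11 = 89).

a = 31, y = 39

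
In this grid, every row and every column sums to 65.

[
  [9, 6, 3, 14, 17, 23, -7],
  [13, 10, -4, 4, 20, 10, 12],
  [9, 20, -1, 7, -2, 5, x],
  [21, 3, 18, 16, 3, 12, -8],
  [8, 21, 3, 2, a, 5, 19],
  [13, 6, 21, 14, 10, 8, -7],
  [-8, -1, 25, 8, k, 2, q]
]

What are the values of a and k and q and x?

a = 7, k = 10, q = 29, x = 27

Row 5: 8 + 21 + 3 + 2 + 5 + 19 = 58, so its missing entry is 65 − 58 = 7.
Column 5: 17 + 20 − 2 + 3 + 7 + 10 = 55, so its missing entry is 65 − 55 = 10.
Row 7: -8 − 1 + 25 + 8 + 10 + 2 = 36, so its missing entry is 65 − 36 = 29.
Row 3: 9 + 20 − 1 + 7 − 2 + 5 = 38, so its missing entry is 65 − 38 = 27.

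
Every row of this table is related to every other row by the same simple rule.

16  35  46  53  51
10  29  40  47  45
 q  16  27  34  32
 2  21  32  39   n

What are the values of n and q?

n = 37, q = -3

The difference between any two rows is the same in every column — this is an addition table with the headers hidden.
Row 4 minus row 1 is 32 − 46 = -14, so its entry in column 5 is 51 + (-14) = 37.
Row 3 minus row 1 is 27 − 46 = -19, so its entry in column 1 is 16 + (-19) = -3.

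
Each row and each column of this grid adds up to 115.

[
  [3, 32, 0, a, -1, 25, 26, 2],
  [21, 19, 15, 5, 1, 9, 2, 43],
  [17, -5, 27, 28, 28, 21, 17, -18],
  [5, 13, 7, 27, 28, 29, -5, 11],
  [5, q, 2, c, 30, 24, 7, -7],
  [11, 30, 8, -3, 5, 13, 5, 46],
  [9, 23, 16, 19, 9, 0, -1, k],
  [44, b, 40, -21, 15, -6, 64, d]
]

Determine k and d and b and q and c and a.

Row 1: 3 + 32 + 0 − 1 + 25 + 26 + 2 = 87, so its missing entry is 115 − 87 = 28.
Column 4: 28 + 5 + 28 + 27 − 3 + 19 − 21 = 83, so its missing entry is 115 − 83 = 32.
Row 7: 9 + 23 + 16 + 19 + 9 + 0 − 1 = 75, so its missing entry is 115 − 75 = 40.
Column 8: 2 + 43 − 18 + 11 − 7 + 46 + 40 = 117, so its missing entry is 115 − 117 = -2.
Row 8: 44 + 40 − 21 + 15 − 6 + 64 − 2 = 134, so its missing entry is 115 − 134 = -19.
Row 5: 5 + 2 + 32 + 30 + 24 + 7 − 7 = 93, so its missing entry is 115 − 93 = 22.

k = 40, d = -2, b = -19, q = 22, c = 32, a = 28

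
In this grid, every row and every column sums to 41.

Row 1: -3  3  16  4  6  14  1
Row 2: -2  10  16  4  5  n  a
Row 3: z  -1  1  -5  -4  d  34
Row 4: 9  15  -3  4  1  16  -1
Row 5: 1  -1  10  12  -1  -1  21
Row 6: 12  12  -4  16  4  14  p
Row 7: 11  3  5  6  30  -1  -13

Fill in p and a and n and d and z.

p = -13, a = 12, n = -4, d = 3, z = 13

Column 1 has -3 − 2 + 9 + 1 + 12 + 11 = 28; the blank must be 41 − 28 = 13.
Row 6 has 12 + 12 − 4 + 16 + 4 + 14 = 54; the blank must be 41 − 54 = -13.
Column 7 has 1 + 34 − 1 + 21 − 13 − 13 = 29; the blank must be 41 − 29 = 12.
Row 2 has -2 + 10 + 16 + 4 + 5 + 12 = 45; the blank must be 41 − 45 = -4.
Row 3 has 13 − 1 + 1 − 5 − 4 + 34 = 38; the blank must be 41 − 38 = 3.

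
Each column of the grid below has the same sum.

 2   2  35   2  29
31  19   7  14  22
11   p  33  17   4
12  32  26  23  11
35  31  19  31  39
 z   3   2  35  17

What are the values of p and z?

p = 35, z = 31

The complete columns each total 122.
Column 2 is missing 122 − 87 = 35 (since 2 + 19 + 32 + 31 + 3 = 87).
Column 1 is missing 122 − 91 = 31 (since 2 + 31 + 11 + 12 + 35 = 91).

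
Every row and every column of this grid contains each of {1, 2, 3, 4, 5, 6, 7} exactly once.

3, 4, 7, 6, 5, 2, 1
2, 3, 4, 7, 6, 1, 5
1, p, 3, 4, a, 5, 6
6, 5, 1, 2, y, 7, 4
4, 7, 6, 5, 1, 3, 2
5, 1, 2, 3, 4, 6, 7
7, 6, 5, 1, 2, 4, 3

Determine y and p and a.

y = 3, p = 2, a = 7

Cell (3,2): column 2 already has {1, 3, 4, 5, 6, 7} → 2.
At (row 3, col 5): row 3 already has {1, 2, 3, 4, 5, 6}, so the value is 7.
For row 4, column 5: row 4 already has {1, 2, 4, 5, 6, 7}; that leaves 3.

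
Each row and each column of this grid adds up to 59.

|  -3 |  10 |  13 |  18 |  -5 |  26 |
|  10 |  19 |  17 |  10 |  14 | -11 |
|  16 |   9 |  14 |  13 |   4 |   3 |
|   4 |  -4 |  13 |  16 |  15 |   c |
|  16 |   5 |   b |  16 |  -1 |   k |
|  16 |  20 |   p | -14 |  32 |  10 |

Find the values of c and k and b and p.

The known cells in row 4 total 44, leaving 59 − 44 = 15 for the blank.
The known cells in column 6 total 43, leaving 59 − 43 = 16 for the blank.
The known cells in row 5 total 52, leaving 59 − 52 = 7 for the blank.
The known cells in row 6 total 64, leaving 59 − 64 = -5 for the blank.

c = 15, k = 16, b = 7, p = -5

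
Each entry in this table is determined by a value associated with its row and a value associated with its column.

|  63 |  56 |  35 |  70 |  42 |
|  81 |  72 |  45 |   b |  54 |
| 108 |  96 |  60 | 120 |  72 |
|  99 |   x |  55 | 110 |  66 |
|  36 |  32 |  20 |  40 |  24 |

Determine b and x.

b = 90, x = 88

Each row is a constant multiple of every other row — this is a multiplication table with the headers hidden.
Row 2 is 81/63 = 9/7 times row 1, so its entry in column 4 is 70 × 9/7 = 90.
Row 4 is 99/63 = 11/7 times row 1, so its entry in column 2 is 56 × 11/7 = 88.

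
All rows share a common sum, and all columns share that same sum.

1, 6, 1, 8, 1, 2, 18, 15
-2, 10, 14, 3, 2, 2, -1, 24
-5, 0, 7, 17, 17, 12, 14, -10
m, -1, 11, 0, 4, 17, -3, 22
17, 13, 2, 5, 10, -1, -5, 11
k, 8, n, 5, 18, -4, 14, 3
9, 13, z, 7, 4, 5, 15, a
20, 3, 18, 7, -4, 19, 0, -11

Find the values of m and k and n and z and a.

Rows 1 and 2 both sum to 52, so that's the common total.
The known cells in row 4 total 50, leaving 52 − 50 = 2 for the blank.
The known cells in column 8 total 54, leaving 52 − 54 = -2 for the blank.
The known cells in row 7 total 51, leaving 52 − 51 = 1 for the blank.
The known cells in column 1 total 42, leaving 52 − 42 = 10 for the blank.
The known cells in row 6 total 54, leaving 52 − 54 = -2 for the blank.

m = 2, k = 10, n = -2, z = 1, a = -2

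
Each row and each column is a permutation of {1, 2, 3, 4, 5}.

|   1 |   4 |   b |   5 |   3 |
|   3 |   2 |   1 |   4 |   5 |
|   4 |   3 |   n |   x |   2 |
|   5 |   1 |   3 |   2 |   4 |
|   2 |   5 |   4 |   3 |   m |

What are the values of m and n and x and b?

m = 1, n = 5, x = 1, b = 2

Cell (5,5): row 5 already has {2, 3, 4, 5} → 1.
For row 1, column 3: row 1 already has {1, 3, 4, 5}; that leaves 2.
For row 3, column 4: column 4 already has {2, 3, 4, 5}; that leaves 1.
At (row 3, col 3): row 3 already has {1, 2, 3, 4}, so the value is 5.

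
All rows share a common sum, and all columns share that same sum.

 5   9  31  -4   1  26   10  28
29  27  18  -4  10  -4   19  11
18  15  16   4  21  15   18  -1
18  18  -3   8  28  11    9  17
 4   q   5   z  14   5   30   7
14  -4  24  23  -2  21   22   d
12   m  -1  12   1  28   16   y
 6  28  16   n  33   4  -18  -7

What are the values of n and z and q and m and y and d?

Rows 1 and 2 both sum to 106, so that's the common total.
Row 6: 14 − 4 + 24 + 23 − 2 + 21 + 22 = 98, so its missing entry is 106 − 98 = 8.
Row 8: 6 + 28 + 16 + 33 + 4 − 18 − 7 = 62, so its missing entry is 106 − 62 = 44.
Column 4: -4 − 4 + 4 + 8 + 23 + 12 + 44 = 83, so its missing entry is 106 − 83 = 23.
Column 8: 28 + 11 − 1 + 17 + 7 + 8 − 7 = 63, so its missing entry is 106 − 63 = 43.
Row 7: 12 − 1 + 12 + 1 + 28 + 16 + 43 = 111, so its missing entry is 106 − 111 = -5.
Row 5: 4 + 5 + 23 + 14 + 5 + 30 + 7 = 88, so its missing entry is 106 − 88 = 18.

n = 44, z = 23, q = 18, m = -5, y = 43, d = 8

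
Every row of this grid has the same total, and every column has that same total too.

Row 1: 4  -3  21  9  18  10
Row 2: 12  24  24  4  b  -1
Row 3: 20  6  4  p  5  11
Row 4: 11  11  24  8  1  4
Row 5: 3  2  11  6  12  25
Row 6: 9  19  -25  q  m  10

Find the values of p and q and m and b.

Rows 1 and 4 both sum to 59, so that's the common total.
Row 3 has 20 + 6 + 4 + 5 + 11 = 46; the blank must be 59 − 46 = 13.
Column 4 has 9 + 4 + 13 + 8 + 6 = 40; the blank must be 59 − 40 = 19.
Row 6 has 9 + 19 − 25 + 19 + 10 = 32; the blank must be 59 − 32 = 27.
Row 2 has 12 + 24 + 24 + 4 − 1 = 63; the blank must be 59 − 63 = -4.

p = 13, q = 19, m = 27, b = -4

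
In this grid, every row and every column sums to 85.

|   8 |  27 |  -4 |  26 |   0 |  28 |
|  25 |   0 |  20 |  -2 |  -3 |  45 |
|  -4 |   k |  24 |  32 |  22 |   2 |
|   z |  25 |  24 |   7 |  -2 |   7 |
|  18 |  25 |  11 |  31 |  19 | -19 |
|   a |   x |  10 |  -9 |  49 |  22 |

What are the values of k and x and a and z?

k = 9, x = -1, a = 14, z = 24

The known cells in row 3 total 76, leaving 85 − 76 = 9 for the blank.
The known cells in column 2 total 86, leaving 85 − 86 = -1 for the blank.
The known cells in row 6 total 71, leaving 85 − 71 = 14 for the blank.
The known cells in row 4 total 61, leaving 85 − 61 = 24 for the blank.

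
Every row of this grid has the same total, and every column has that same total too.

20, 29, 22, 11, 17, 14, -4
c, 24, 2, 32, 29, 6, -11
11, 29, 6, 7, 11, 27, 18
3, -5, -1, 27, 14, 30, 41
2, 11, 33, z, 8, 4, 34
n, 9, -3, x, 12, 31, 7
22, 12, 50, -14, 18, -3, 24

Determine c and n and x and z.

c = 27, n = 24, x = 29, z = 17

Rows 1 and 3 both sum to 109, so that's the common total.
The known cells in row 2 total 82, leaving 109 − 82 = 27 for the blank.
The known cells in column 1 total 85, leaving 109 − 85 = 24 for the blank.
The known cells in row 6 total 80, leaving 109 − 80 = 29 for the blank.
The known cells in row 5 total 92, leaving 109 − 92 = 17 for the blank.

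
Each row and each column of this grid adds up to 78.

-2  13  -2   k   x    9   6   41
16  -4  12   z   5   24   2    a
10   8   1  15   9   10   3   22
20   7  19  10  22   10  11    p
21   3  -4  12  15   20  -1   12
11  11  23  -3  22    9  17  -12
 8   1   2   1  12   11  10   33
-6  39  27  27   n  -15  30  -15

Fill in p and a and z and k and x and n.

The known cells in row 8 total 87, leaving 78 − 87 = -9 for the blank.
The known cells in column 5 total 76, leaving 78 − 76 = 2 for the blank.
The known cells in row 4 total 99, leaving 78 − 99 = -21 for the blank.
The known cells in row 1 total 67, leaving 78 − 67 = 11 for the blank.
The known cells in column 8 total 60, leaving 78 − 60 = 18 for the blank.
The known cells in row 2 total 73, leaving 78 − 73 = 5 for the blank.

p = -21, a = 18, z = 5, k = 11, x = 2, n = -9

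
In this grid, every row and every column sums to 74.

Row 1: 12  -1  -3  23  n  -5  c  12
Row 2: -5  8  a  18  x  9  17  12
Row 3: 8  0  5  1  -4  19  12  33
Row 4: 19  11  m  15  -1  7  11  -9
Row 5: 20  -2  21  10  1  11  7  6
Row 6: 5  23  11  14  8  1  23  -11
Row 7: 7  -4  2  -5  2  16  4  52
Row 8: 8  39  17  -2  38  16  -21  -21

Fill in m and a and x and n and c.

Column 7 has 17 + 12 + 11 + 7 + 23 + 4 − 21 = 53; the blank must be 74 − 53 = 21.
Row 1 has 12 − 1 − 3 + 23 − 5 + 21 + 12 = 59; the blank must be 74 − 59 = 15.
Column 5 has 15 − 4 − 1 + 1 + 8 + 2 + 38 = 59; the blank must be 74 − 59 = 15.
Row 2 has -5 + 8 + 18 + 15 + 9 + 17 + 12 = 74; the blank must be 74 − 74 = 0.
Row 4 has 19 + 11 + 15 − 1 + 7 + 11 − 9 = 53; the blank must be 74 − 53 = 21.

m = 21, a = 0, x = 15, n = 15, c = 21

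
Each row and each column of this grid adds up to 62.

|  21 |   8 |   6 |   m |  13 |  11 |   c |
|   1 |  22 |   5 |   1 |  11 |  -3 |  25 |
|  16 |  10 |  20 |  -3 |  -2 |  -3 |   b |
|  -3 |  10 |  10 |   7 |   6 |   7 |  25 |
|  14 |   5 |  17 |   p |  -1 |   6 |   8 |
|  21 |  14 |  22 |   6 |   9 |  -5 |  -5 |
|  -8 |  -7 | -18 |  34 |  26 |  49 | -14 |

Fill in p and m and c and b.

Row 3: 16 + 10 + 20 − 3 − 2 − 3 = 38, so its missing entry is 62 − 38 = 24.
Column 7: 25 + 24 + 25 + 8 − 5 − 14 = 63, so its missing entry is 62 − 63 = -1.
Row 1: 21 + 8 + 6 + 13 + 11 − 1 = 58, so its missing entry is 62 − 58 = 4.
Row 5: 14 + 5 + 17 − 1 + 6 + 8 = 49, so its missing entry is 62 − 49 = 13.

p = 13, m = 4, c = -1, b = 24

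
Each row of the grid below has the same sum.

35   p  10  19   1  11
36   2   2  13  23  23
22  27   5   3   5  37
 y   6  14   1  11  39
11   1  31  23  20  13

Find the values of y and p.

The complete rows each total 99.
Row 4 is missing 99 − 71 = 28 (since 6 + 14 + 1 + 11 + 39 = 71).
Row 1 is missing 99 − 76 = 23 (since 35 + 10 + 19 + 1 + 11 = 76).

y = 28, p = 23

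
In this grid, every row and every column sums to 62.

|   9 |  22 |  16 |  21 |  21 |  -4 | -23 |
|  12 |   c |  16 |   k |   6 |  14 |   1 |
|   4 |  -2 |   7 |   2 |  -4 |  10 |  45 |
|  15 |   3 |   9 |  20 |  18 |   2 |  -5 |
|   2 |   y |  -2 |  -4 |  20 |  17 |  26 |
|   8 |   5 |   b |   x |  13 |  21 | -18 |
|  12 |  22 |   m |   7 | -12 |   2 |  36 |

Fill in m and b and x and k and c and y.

m = -5, b = 21, x = 12, k = 4, c = 9, y = 3

The known cells in row 7 total 67, leaving 62 − 67 = -5 for the blank.
The known cells in row 5 total 59, leaving 62 − 59 = 3 for the blank.
The known cells in column 2 total 53, leaving 62 − 53 = 9 for the blank.
The known cells in row 2 total 58, leaving 62 − 58 = 4 for the blank.
The known cells in column 4 total 50, leaving 62 − 50 = 12 for the blank.
The known cells in row 6 total 41, leaving 62 − 41 = 21 for the blank.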